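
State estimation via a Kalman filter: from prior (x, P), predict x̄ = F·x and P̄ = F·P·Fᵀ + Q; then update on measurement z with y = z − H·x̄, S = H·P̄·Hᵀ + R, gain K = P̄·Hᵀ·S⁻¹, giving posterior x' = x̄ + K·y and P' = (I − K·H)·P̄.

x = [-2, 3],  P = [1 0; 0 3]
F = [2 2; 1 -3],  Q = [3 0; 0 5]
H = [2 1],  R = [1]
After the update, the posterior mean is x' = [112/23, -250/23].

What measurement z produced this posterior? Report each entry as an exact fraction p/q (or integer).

x̄ = F·x = [2, -11]
P̄ = F·P·Fᵀ + Q = [19 -16; -16 33]
S = H·P̄·Hᵀ + R = [46]
K = P̄·Hᵀ·S⁻¹ = [11/23; 1/46]
x' − x̄ = [66/23, 3/23] = K·y
y = (KᵀK)⁻¹·Kᵀ·(x' − x̄) = [6]
z = y + H·x̄ = [6] + [-7] = [-1]

z = [-1]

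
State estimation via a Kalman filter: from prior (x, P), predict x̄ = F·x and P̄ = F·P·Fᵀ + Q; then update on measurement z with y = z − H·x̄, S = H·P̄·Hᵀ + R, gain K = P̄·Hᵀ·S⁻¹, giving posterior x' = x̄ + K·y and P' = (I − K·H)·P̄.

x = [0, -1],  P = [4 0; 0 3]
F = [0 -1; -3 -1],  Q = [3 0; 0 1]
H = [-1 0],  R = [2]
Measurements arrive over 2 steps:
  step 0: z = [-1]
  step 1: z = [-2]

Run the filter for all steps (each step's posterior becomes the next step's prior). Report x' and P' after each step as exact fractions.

step 0: x̄ = F·x = [1, 1]
step 0: P̄ = F·P·Fᵀ + Q = [6 3; 3 40]
step 0: y = z − H·x̄ = [0]
step 0: S = H·P̄·Hᵀ + R = [8]
step 0: K = P̄·Hᵀ·S⁻¹ = [-3/4; -3/8]
step 0: x' = x̄ + K·y = [1, 1]
step 0: P' = (I − K·H)·P̄ = [3/2 3/4; 3/4 311/8]
step 1: x̄ = F·x = [-1, -4]
step 1: P̄ = F·P·Fᵀ + Q = [335/8 329/8; 329/8 463/8]
step 1: y = z − H·x̄ = [-3]
step 1: S = H·P̄·Hᵀ + R = [351/8]
step 1: K = P̄·Hᵀ·S⁻¹ = [-335/351; -329/351]
step 1: x' = x̄ + K·y = [218/117, -139/117]
step 1: P' = (I − K·H)·P̄ = [670/351 658/351; 658/351 6784/351]

step 0: x' = [1, 1], P' = [3/2 3/4; 3/4 311/8]
step 1: x' = [218/117, -139/117], P' = [670/351 658/351; 658/351 6784/351]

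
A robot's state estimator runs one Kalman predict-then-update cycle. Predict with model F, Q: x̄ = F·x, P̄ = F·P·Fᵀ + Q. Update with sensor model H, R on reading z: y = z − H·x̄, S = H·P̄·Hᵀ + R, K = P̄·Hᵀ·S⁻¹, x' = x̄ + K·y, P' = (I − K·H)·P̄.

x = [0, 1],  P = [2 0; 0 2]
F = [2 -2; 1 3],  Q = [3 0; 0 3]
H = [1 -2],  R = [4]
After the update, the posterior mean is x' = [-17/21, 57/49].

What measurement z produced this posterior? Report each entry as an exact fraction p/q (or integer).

z = [-3]

x̄ = F·x = [-2, 3]
P̄ = F·P·Fᵀ + Q = [19 -8; -8 23]
S = H·P̄·Hᵀ + R = [147]
K = P̄·Hᵀ·S⁻¹ = [5/21; -18/49]
x' − x̄ = [25/21, -90/49] = K·y
y = (KᵀK)⁻¹·Kᵀ·(x' − x̄) = [5]
z = y + H·x̄ = [5] + [-8] = [-3]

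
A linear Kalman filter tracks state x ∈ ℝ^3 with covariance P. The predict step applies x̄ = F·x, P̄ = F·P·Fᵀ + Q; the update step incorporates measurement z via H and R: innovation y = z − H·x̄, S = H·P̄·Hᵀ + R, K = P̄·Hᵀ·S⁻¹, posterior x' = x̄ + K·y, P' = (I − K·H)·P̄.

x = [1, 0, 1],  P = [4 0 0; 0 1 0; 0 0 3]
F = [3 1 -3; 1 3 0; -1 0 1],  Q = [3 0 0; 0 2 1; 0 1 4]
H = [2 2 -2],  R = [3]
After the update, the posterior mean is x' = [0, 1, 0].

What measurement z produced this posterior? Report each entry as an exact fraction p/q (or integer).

z = [2]

x̄ = F·x = [0, 1, 0]
P̄ = F·P·Fᵀ + Q = [67 15 -21; 15 15 -3; -21 -3 11]
S = H·P̄·Hᵀ + R = [687]
K = P̄·Hᵀ·S⁻¹ = [206/687; 22/229; -70/687]
x' − x̄ = [0, 0, 0] = K·y
y = (KᵀK)⁻¹·Kᵀ·(x' − x̄) = [0]
z = y + H·x̄ = [0] + [2] = [2]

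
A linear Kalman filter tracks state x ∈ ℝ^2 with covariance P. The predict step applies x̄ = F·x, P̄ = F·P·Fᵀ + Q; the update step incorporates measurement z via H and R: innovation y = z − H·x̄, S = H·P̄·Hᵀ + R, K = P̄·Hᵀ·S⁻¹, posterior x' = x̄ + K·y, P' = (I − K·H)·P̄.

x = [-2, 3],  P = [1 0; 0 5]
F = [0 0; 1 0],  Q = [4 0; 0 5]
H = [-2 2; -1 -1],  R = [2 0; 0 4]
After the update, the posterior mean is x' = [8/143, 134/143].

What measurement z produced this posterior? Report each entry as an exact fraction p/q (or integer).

x̄ = F·x = [0, -2]
P̄ = F·P·Fᵀ + Q = [4 0; 0 6]
S = H·P̄·Hᵀ + R = [42 -4; -4 14]
K = P̄·Hᵀ·S⁻¹ = [-32/143 -50/143; 36/143 -51/143]
x' − x̄ = [8/143, 420/143] = K·y
y = (KᵀK)⁻¹·Kᵀ·(x' − x̄) = [6, -4]
z = y + H·x̄ = [6, -4] + [-4, 2] = [2, -2]

z = [2, -2]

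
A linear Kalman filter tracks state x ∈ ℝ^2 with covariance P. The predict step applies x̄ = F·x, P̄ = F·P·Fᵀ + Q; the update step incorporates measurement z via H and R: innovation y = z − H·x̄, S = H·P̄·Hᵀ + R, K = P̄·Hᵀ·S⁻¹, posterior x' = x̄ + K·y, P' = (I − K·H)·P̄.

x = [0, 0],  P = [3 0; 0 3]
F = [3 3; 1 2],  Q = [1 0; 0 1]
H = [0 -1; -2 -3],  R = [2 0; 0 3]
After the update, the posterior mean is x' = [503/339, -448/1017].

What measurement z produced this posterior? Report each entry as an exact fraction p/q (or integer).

x̄ = F·x = [0, 0]
P̄ = F·P·Fᵀ + Q = [55 27; 27 16]
S = H·P̄·Hᵀ + R = [18 102; 102 691]
K = P̄·Hᵀ·S⁻¹ = [275/678 -38/113; -326/1017 -34/339]
x' − x̄ = [503/339, -448/1017] = K·y
y = (KᵀK)⁻¹·Kᵀ·(x' − x̄) = [2, -2]
z = y + H·x̄ = [2, -2] + [0, 0] = [2, -2]

z = [2, -2]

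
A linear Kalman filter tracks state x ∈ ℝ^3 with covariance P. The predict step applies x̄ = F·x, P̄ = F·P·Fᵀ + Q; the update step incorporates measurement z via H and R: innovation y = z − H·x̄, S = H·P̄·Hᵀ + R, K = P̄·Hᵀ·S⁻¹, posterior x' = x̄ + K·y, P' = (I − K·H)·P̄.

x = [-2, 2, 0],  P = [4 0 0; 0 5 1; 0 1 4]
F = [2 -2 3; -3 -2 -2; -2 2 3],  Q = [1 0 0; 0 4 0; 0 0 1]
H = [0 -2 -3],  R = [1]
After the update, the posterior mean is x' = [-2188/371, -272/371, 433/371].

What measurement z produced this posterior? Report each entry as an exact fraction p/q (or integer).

z = [-2]

x̄ = F·x = [-8, 2, 8]
P̄ = F·P·Fᵀ + Q = [61 -30 0; -30 84 -30; 0 -30 85]
S = H·P̄·Hᵀ + R = [742]
K = P̄·Hᵀ·S⁻¹ = [30/371; -39/371; -195/742]
x' − x̄ = [780/371, -1014/371, -2535/371] = K·y
y = (KᵀK)⁻¹·Kᵀ·(x' − x̄) = [26]
z = y + H·x̄ = [26] + [-28] = [-2]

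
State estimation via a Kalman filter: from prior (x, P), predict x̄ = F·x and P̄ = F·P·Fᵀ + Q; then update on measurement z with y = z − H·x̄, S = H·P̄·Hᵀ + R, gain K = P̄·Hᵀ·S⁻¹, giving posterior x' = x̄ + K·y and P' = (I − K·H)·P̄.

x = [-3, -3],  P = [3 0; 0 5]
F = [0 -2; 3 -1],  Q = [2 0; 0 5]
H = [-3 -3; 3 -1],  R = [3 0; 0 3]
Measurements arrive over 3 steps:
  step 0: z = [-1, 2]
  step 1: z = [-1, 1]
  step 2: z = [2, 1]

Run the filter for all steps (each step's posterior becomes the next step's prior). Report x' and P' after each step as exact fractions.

step 0: x' = [24190/35161, -13607/35161], P' = [7206/35161 -4254/35161; -4254/35161 12963/35161]
step 1: x' = [14574042/48657347, 5258923/48657347], P' = [9313162/48657347 -5213634/48657347; -5213634/48657347 16941390/48657347]
step 2: x' = [1567567588/64585873219, -42008989612/64585873219], P' = [12356323622/64585873219 -6921155964/64585873219; -6921155964/64585873219 22475934309/64585873219]

step 0: x̄ = F·x = [6, -6]
step 0: P̄ = F·P·Fᵀ + Q = [22 10; 10 37]
step 0: y = z − H·x̄ = [-1, -22]
step 0: S = H·P̄·Hᵀ + R = [714 -147; -147 178]
step 0: K = P̄·Hᵀ·S⁻¹ = [-2952/35161 1232/5023; -8709/35161 -1225/5023]
step 0: x' = x̄ + K·y = [24190/35161, -13607/35161]
step 0: P' = (I − K·H)·P̄ = [7206/35161 -4254/35161; -4254/35161 12963/35161]
step 1: x̄ = F·x = [27214/35161, 12311/5023]
step 1: P̄ = F·P·Fᵀ + Q = [122174/35161 7350/5023; 7350/5023 39878/5023]
step 1: y = z − H·x̄ = [305012/35161, 39696/35161]
step 1: S = H·P̄·Hᵀ + R = [4643463/35161 -570828/35161; -570828/35161 1175495/35161]
step 1: K = P̄·Hᵀ·S⁻¹ = [-4099528/48657347 11051040/48657347; -11727756/48657347 -10860764/48657347]
step 1: x' = x̄ + K·y = [14574042/48657347, 5258923/48657347]
step 1: P' = (I − K·H)·P̄ = [9313162/48657347 -5213634/48657347; -5213634/48657347 16941390/48657347]
step 2: x̄ = F·x = [-10517846/48657347, 38463203/48657347]
step 2: P̄ = F·P·Fᵀ + Q = [165080254/48657347 65164584/48657347; 65164584/48657347 375328387/48657347]
step 2: y = z − H·x̄ = [181150765/48657347, 118674088/48657347]
step 2: S = H·P̄·Hᵀ + R = [6182612322/48657347 -750724629/48657347; -750724629/48657347 1616035210/48657347]
step 2: K = P̄·Hᵀ·S⁻¹ = [-5435167658/64585873219 14663375610/64585873219; -15554778345/64585873219 -14413134067/64585873219]
step 2: x' = x̄ + K·y = [1567567588/64585873219, -42008989612/64585873219]
step 2: P' = (I − K·H)·P̄ = [12356323622/64585873219 -6921155964/64585873219; -6921155964/64585873219 22475934309/64585873219]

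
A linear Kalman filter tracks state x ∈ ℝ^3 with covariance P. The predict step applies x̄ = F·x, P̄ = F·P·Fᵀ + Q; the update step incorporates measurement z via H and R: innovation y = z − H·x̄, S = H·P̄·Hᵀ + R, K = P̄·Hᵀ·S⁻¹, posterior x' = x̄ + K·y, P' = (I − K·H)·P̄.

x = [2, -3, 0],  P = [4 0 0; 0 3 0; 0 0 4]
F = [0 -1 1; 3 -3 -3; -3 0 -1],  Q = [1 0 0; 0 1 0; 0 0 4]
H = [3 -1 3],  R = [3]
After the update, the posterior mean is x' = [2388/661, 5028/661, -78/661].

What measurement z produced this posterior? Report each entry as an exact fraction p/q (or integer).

x̄ = F·x = [3, 15, -6]
P̄ = F·P·Fᵀ + Q = [8 -3 -4; -3 100 -24; -4 -24 44]
S = H·P̄·Hᵀ + R = [661]
K = P̄·Hᵀ·S⁻¹ = [15/661; -181/661; 144/661]
x' − x̄ = [405/661, -4887/661, 3888/661] = K·y
y = (KᵀK)⁻¹·Kᵀ·(x' − x̄) = [27]
z = y + H·x̄ = [27] + [-24] = [3]

z = [3]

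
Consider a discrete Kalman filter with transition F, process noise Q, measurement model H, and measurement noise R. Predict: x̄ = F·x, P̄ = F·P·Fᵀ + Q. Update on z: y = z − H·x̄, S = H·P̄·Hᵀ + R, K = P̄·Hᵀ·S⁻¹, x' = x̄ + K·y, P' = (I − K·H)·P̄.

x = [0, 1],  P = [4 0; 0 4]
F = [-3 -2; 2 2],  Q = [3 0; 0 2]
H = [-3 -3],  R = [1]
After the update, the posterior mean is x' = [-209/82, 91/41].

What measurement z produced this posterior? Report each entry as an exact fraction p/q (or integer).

x̄ = F·x = [-2, 2]
P̄ = F·P·Fᵀ + Q = [55 -40; -40 34]
S = H·P̄·Hᵀ + R = [82]
K = P̄·Hᵀ·S⁻¹ = [-45/82; 9/41]
x' − x̄ = [-45/82, 9/41] = K·y
y = (KᵀK)⁻¹·Kᵀ·(x' − x̄) = [1]
z = y + H·x̄ = [1] + [0] = [1]

z = [1]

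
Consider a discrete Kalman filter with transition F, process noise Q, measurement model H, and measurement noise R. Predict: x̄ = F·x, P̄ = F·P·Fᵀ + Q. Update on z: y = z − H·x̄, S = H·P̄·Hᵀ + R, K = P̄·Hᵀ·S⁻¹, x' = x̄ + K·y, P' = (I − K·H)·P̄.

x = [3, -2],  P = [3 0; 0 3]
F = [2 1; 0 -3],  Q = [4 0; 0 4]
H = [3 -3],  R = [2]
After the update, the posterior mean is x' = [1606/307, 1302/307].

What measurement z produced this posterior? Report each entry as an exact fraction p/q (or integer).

z = [3]

x̄ = F·x = [4, 6]
P̄ = F·P·Fᵀ + Q = [19 -9; -9 31]
S = H·P̄·Hᵀ + R = [614]
K = P̄·Hᵀ·S⁻¹ = [42/307; -60/307]
x' − x̄ = [378/307, -540/307] = K·y
y = (KᵀK)⁻¹·Kᵀ·(x' − x̄) = [9]
z = y + H·x̄ = [9] + [-6] = [3]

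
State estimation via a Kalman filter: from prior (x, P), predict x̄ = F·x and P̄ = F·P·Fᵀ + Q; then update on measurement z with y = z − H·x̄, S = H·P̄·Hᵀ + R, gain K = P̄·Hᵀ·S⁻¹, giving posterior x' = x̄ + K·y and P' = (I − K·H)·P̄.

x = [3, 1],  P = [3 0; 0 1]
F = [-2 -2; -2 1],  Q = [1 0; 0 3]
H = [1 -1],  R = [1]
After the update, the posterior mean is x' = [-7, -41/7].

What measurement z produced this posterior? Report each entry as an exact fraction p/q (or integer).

z = [-1]

x̄ = F·x = [-8, -5]
P̄ = F·P·Fᵀ + Q = [17 10; 10 16]
S = H·P̄·Hᵀ + R = [14]
K = P̄·Hᵀ·S⁻¹ = [1/2; -3/7]
x' − x̄ = [1, -6/7] = K·y
y = (KᵀK)⁻¹·Kᵀ·(x' − x̄) = [2]
z = y + H·x̄ = [2] + [-3] = [-1]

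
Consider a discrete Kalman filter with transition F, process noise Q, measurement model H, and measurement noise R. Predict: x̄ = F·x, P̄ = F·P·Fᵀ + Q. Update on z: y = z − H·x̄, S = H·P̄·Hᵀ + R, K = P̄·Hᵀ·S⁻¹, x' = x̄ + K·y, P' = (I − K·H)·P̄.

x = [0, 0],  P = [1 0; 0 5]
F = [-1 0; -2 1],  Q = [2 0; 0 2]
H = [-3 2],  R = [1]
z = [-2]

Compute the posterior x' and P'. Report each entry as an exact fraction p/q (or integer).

x̄ = F·x = [0, 0]
P̄ = F·P·Fᵀ + Q = [3 2; 2 11]
y = z − H·x̄ = [-2]
S = H·P̄·Hᵀ + R = [48]
K = P̄·Hᵀ·S⁻¹ = [-5/48; 1/3]
x' = x̄ + K·y = [5/24, -2/3]
P' = (I − K·H)·P̄ = [119/48 11/3; 11/3 17/3]

x' = [5/24, -2/3]
P' = [119/48 11/3; 11/3 17/3]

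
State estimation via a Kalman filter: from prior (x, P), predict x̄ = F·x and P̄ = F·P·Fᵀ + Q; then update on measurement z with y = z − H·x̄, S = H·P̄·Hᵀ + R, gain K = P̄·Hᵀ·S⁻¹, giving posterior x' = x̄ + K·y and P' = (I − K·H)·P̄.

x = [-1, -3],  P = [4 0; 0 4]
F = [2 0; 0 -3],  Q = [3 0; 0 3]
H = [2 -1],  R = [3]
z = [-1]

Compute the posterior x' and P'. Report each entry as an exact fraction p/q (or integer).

x̄ = F·x = [-2, 9]
P̄ = F·P·Fᵀ + Q = [19 0; 0 39]
y = z − H·x̄ = [12]
S = H·P̄·Hᵀ + R = [118]
K = P̄·Hᵀ·S⁻¹ = [19/59; -39/118]
x' = x̄ + K·y = [110/59, 297/59]
P' = (I − K·H)·P̄ = [399/59 741/59; 741/59 3081/118]

x' = [110/59, 297/59]
P' = [399/59 741/59; 741/59 3081/118]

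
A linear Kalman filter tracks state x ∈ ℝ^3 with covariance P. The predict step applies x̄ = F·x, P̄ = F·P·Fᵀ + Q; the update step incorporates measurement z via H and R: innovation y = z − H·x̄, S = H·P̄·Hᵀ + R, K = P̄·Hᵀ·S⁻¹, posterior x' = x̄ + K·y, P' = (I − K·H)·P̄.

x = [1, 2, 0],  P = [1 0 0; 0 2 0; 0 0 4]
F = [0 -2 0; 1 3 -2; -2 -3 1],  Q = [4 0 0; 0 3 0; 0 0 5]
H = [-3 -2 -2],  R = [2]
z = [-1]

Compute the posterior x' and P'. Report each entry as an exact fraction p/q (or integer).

x' = [-2/3, 149/27, -37/9]
P' = [4 -76/9 8/3; -76/9 2950/81 -644/27; 8/3 -644/27 181/9]

x̄ = F·x = [-4, 7, -8]
P̄ = F·P·Fᵀ + Q = [12 -12 12; -12 38 -28; 12 -28 31]
y = z − H·x̄ = [-15]
S = H·P̄·Hᵀ + R = [162]
K = P̄·Hᵀ·S⁻¹ = [-2/9; 8/81; -7/27]
x' = x̄ + K·y = [-2/3, 149/27, -37/9]
P' = (I − K·H)·P̄ = [4 -76/9 8/3; -76/9 2950/81 -644/27; 8/3 -644/27 181/9]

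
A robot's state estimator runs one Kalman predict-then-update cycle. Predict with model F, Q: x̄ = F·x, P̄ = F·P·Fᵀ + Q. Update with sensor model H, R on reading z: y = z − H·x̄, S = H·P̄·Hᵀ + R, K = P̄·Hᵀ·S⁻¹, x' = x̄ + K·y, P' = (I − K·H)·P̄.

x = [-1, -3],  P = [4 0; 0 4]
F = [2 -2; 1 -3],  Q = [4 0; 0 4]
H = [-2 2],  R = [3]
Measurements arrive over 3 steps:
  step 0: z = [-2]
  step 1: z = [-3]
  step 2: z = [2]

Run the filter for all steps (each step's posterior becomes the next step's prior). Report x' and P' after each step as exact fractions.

step 0: x̄ = F·x = [4, 8]
step 0: P̄ = F·P·Fᵀ + Q = [36 32; 32 44]
step 0: y = z − H·x̄ = [-10]
step 0: S = H·P̄·Hᵀ + R = [67]
step 0: K = P̄·Hᵀ·S⁻¹ = [-8/67; 24/67]
step 0: x' = x̄ + K·y = [348/67, 296/67]
step 0: P' = (I − K·H)·P̄ = [2348/67 2336/67; 2336/67 2372/67]
step 1: x̄ = F·x = [104/67, -540/67]
step 1: P̄ = F·P·Fᵀ + Q = [460/67 240/67; 240/67 9948/67]
step 1: y = z − H·x̄ = [1087/67]
step 1: S = H·P̄·Hᵀ + R = [39913/67]
step 1: K = P̄·Hᵀ·S⁻¹ = [-440/39913; 19416/39913]
step 1: x' = x̄ + K·y = [54816/39913, -6684/39913]
step 1: P' = (I − K·H)·P̄ = [271140/39913 270480/39913; 270480/39913 299604/39913]
step 2: x̄ = F·x = [123000/39913, 74868/39913]
step 2: P̄ = F·P·Fᵀ + Q = [278788/39913 176064/39913; 176064/39913 1504348/39913]
step 2: y = z − H·x̄ = [176090/39913]
step 2: S = H·P̄·Hᵀ + R = [5843771/39913]
step 2: K = P̄·Hᵀ·S⁻¹ = [-205448/5843771; 2656568/5843771]
step 2: x' = x̄ + K·y = [17102360/5843771, 22681996/5843771]
step 2: P' = (I − K·H)·P̄ = [39760588/5843771 39452416/5843771; 39452416/5843771 43437268/5843771]

step 0: x' = [348/67, 296/67], P' = [2348/67 2336/67; 2336/67 2372/67]
step 1: x' = [54816/39913, -6684/39913], P' = [271140/39913 270480/39913; 270480/39913 299604/39913]
step 2: x' = [17102360/5843771, 22681996/5843771], P' = [39760588/5843771 39452416/5843771; 39452416/5843771 43437268/5843771]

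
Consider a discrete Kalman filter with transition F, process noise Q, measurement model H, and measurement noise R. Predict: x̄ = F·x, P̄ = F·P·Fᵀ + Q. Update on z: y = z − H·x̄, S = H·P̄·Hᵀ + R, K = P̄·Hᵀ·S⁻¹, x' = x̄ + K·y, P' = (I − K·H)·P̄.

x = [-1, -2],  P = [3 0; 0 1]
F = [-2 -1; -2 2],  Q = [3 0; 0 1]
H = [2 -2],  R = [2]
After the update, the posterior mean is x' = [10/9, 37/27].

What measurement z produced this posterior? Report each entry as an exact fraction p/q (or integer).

z = [-1]

x̄ = F·x = [4, -2]
P̄ = F·P·Fᵀ + Q = [16 10; 10 17]
S = H·P̄·Hᵀ + R = [54]
K = P̄·Hᵀ·S⁻¹ = [2/9; -7/27]
x' − x̄ = [-26/9, 91/27] = K·y
y = (KᵀK)⁻¹·Kᵀ·(x' − x̄) = [-13]
z = y + H·x̄ = [-13] + [12] = [-1]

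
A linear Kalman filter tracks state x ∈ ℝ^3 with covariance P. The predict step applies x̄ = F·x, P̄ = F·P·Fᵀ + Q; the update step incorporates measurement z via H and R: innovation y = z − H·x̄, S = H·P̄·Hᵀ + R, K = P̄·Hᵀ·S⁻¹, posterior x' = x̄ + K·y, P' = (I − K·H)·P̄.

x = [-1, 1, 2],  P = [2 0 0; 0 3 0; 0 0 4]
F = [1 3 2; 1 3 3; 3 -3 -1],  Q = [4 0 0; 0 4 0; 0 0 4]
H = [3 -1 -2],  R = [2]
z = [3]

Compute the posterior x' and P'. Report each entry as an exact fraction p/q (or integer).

x̄ = F·x = [6, 8, -8]
P̄ = F·P·Fᵀ + Q = [49 53 -29; 53 69 -33; -29 -33 53]
y = z − H·x̄ = [-23]
S = H·P̄·Hᵀ + R = [622]
K = P̄·Hᵀ·S⁻¹ = [76/311; 78/311; -80/311]
x' = x̄ + K·y = [118/311, 694/311, -648/311]
P' = (I − K·H)·P̄ = [3687/311 4627/311 3141/311; 4627/311 9291/311 2217/311; 3141/311 2217/311 3683/311]

x' = [118/311, 694/311, -648/311]
P' = [3687/311 4627/311 3141/311; 4627/311 9291/311 2217/311; 3141/311 2217/311 3683/311]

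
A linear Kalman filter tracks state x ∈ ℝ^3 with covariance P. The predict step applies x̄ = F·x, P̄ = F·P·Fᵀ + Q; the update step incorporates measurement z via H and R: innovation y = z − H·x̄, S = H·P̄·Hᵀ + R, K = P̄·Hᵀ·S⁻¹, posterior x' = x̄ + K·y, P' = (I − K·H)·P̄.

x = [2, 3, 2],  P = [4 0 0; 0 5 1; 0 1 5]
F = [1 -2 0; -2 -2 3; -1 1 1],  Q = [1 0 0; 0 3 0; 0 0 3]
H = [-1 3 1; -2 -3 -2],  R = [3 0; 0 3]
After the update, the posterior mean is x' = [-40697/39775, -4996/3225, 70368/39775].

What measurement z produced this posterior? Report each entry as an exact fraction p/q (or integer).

x̄ = F·x = [-4, -4, 3]
P̄ = F·P·Fᵀ + Q = [25 6 -16; 6 72 14; -16 14 19]
S = H·P̄·Hᵀ + R = [775 -780; -780 939]
K = P̄·Hᵀ·S⁻¹ = [-16559/39775 -3056/7955; 96/1075 -128/645; 11621/39775 1524/7955]
x' − x̄ = [118403/39775, 7904/3225, -48957/39775] = K·y
y = (KᵀK)⁻¹·Kᵀ·(x' − x̄) = [3, -11]
z = y + H·x̄ = [3, -11] + [-5, 14] = [-2, 3]

z = [-2, 3]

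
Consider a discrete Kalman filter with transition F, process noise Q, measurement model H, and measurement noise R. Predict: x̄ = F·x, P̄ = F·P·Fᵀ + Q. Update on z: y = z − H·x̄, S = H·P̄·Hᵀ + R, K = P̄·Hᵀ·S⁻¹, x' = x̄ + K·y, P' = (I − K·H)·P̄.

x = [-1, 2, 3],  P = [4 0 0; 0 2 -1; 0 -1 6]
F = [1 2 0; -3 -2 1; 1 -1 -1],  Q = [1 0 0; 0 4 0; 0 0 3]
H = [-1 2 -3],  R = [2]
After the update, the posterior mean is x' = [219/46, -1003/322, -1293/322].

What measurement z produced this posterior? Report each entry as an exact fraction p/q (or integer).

x̄ = F·x = [3, 2, -6]
P̄ = F·P·Fᵀ + Q = [13 -22 2; -22 58 -15; 2 -15 13]
S = H·P̄·Hᵀ + R = [644]
K = P̄·Hᵀ·S⁻¹ = [-9/92; 183/644; -71/644]
x' − x̄ = [81/46, -1647/322, 639/322] = K·y
y = (KᵀK)⁻¹·Kᵀ·(x' − x̄) = [-18]
z = y + H·x̄ = [-18] + [19] = [1]

z = [1]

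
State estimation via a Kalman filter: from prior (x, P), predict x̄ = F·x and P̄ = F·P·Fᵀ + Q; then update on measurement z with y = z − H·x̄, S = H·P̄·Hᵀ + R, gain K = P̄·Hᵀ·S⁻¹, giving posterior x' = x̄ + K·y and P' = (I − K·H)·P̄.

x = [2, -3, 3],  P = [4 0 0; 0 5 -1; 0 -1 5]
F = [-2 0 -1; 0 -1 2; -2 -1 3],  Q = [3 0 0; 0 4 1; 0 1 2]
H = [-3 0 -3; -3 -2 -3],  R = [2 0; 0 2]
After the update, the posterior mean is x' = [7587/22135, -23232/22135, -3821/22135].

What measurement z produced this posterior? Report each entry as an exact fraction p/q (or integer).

z = [-1, 2]

x̄ = F·x = [-7, 9, 8]
P̄ = F·P·Fᵀ + Q = [24 -11 0; -11 33 41; 0 41 74]
S = H·P̄·Hᵀ + R = [884 1062; 1062 1376]
K = P̄·Hᵀ·S⁻¹ = [-11493/22135 8066/22135; 10458/22135 -10581/22135; 4344/22135 -8243/22135]
x' − x̄ = [162532/22135, -222447/22135, -180901/22135] = K·y
y = (KᵀK)⁻¹·Kᵀ·(x' − x̄) = [2, 23]
z = y + H·x̄ = [2, 23] + [-3, -21] = [-1, 2]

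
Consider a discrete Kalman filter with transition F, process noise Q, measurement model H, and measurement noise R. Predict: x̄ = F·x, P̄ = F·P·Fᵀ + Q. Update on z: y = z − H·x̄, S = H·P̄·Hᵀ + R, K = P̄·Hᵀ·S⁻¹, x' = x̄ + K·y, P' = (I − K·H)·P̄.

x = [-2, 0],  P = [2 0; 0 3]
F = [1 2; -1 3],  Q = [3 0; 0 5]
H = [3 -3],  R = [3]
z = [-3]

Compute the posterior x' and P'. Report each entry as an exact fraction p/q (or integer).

x̄ = F·x = [-2, 2]
P̄ = F·P·Fᵀ + Q = [17 16; 16 34]
y = z − H·x̄ = [9]
S = H·P̄·Hᵀ + R = [174]
K = P̄·Hᵀ·S⁻¹ = [1/58; -9/29]
x' = x̄ + K·y = [-107/58, -23/29]
P' = (I − K·H)·P̄ = [983/58 491/29; 491/29 500/29]

x' = [-107/58, -23/29]
P' = [983/58 491/29; 491/29 500/29]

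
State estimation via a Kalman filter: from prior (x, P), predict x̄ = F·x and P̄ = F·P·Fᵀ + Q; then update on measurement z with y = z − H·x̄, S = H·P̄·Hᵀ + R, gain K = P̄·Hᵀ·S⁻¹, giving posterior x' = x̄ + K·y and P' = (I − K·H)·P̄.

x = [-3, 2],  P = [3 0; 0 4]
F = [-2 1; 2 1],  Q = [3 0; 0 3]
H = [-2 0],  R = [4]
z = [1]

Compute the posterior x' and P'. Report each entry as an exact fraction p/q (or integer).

x' = [-3/40, -3/5]
P' = [19/20 -2/5; -2/5 79/5]

x̄ = F·x = [8, -4]
P̄ = F·P·Fᵀ + Q = [19 -8; -8 19]
y = z − H·x̄ = [17]
S = H·P̄·Hᵀ + R = [80]
K = P̄·Hᵀ·S⁻¹ = [-19/40; 1/5]
x' = x̄ + K·y = [-3/40, -3/5]
P' = (I − K·H)·P̄ = [19/20 -2/5; -2/5 79/5]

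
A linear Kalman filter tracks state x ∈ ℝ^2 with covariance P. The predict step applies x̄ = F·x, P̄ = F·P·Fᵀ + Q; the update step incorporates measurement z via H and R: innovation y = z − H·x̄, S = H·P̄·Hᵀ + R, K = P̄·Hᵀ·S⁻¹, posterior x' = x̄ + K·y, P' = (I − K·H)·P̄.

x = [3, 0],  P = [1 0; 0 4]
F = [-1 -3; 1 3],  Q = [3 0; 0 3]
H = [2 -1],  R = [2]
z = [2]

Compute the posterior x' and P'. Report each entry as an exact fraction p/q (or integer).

x' = [237/350, -102/175]
P' = [311/350 194/175; 194/175 502/175]

x̄ = F·x = [-3, 3]
P̄ = F·P·Fᵀ + Q = [40 -37; -37 40]
y = z − H·x̄ = [11]
S = H·P̄·Hᵀ + R = [350]
K = P̄·Hᵀ·S⁻¹ = [117/350; -57/175]
x' = x̄ + K·y = [237/350, -102/175]
P' = (I − K·H)·P̄ = [311/350 194/175; 194/175 502/175]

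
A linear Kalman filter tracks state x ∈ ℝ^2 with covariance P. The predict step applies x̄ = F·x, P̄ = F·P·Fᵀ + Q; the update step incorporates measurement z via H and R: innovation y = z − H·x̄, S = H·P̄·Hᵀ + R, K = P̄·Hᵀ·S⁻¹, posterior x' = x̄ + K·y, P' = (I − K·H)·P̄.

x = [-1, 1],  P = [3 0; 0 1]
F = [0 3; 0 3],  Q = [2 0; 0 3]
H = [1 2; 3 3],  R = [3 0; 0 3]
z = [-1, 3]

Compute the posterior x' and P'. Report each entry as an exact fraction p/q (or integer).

x̄ = F·x = [3, 3]
P̄ = F·P·Fᵀ + Q = [11 9; 9 12]
y = z − H·x̄ = [-10, -15]
S = H·P̄·Hᵀ + R = [98 186; 186 372]
K = P̄·Hᵀ·S⁻¹ = [-1/5 81/310; 3/10 3/155]
x' = x̄ + K·y = [67/62, -9/31]
P' = (I − K·H)·P̄ = [174/155 -267/310; -267/310 273/310]

x' = [67/62, -9/31]
P' = [174/155 -267/310; -267/310 273/310]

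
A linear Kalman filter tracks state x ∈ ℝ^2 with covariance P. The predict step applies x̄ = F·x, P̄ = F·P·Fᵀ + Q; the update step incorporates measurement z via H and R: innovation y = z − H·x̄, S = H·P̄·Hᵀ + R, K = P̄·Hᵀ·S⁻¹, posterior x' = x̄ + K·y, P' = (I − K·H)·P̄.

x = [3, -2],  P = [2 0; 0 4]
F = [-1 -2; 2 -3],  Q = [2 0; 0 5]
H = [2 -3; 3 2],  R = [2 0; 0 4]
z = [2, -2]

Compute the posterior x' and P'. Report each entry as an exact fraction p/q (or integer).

x̄ = F·x = [1, 12]
P̄ = F·P·Fᵀ + Q = [20 20; 20 49]
y = z − H·x̄ = [36, -29]
S = H·P̄·Hᵀ + R = [283 -274; -274 620]
K = P̄·Hᵀ·S⁻¹ = [1875/12548 5705/25096; -2881/12548 3849/25096]
x' = x̄ + K·y = [-5349/25096, -17901/25096]
P' = (I − K·H)·P̄ = [1605/6274 445/6274; 445/6274 1257/6274]

x' = [-5349/25096, -17901/25096]
P' = [1605/6274 445/6274; 445/6274 1257/6274]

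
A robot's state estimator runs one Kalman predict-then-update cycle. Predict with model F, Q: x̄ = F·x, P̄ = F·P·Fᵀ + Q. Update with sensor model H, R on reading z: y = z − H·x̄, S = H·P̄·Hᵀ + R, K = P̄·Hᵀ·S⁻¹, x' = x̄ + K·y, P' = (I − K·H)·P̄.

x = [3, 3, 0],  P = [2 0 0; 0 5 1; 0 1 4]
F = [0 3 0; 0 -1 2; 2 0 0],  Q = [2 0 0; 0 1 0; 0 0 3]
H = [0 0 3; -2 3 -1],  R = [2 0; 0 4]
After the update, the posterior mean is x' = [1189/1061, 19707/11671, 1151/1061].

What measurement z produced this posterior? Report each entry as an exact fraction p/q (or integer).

z = [3, 2]

x̄ = F·x = [9, -3, 6]
P̄ = F·P·Fᵀ + Q = [47 -9 0; -9 18 0; 0 0 11]
S = H·P̄·Hᵀ + R = [101 -33; -33 473]
K = P̄·Hᵀ·S⁻¹ = [-363/4244 -1111/4244; 54/1061 1818/11671; 693/2122 -1/2122]
x' − x̄ = [-8360/1061, 54720/11671, -5215/1061] = K·y
y = (KᵀK)⁻¹·Kᵀ·(x' − x̄) = [-15, 35]
z = y + H·x̄ = [-15, 35] + [18, -33] = [3, 2]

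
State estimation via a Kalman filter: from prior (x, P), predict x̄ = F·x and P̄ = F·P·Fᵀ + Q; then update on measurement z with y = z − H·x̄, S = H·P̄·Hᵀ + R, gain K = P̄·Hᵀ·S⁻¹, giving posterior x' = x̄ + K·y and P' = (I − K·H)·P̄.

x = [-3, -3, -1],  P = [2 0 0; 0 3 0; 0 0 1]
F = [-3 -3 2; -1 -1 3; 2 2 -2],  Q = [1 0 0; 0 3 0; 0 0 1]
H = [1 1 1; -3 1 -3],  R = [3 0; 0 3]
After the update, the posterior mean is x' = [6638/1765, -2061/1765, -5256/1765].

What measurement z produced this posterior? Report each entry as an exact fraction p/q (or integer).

z = [-1, -3]

x̄ = F·x = [16, 3, -10]
P̄ = F·P·Fᵀ + Q = [50 21 -34; 21 17 -16; -34 -16 25]
S = H·P̄·Hᵀ + R = [37 -14; -14 53]
K = P̄·Hᵀ·S⁻¹ = [1583/1765 -481/1765; 1194/1765 382/1765; -1171/1765 57/1765]
x' − x̄ = [-21602/1765, -7356/1765, 12394/1765] = K·y
y = (KᵀK)⁻¹·Kᵀ·(x' − x̄) = [-10, 12]
z = y + H·x̄ = [-10, 12] + [9, -15] = [-1, -3]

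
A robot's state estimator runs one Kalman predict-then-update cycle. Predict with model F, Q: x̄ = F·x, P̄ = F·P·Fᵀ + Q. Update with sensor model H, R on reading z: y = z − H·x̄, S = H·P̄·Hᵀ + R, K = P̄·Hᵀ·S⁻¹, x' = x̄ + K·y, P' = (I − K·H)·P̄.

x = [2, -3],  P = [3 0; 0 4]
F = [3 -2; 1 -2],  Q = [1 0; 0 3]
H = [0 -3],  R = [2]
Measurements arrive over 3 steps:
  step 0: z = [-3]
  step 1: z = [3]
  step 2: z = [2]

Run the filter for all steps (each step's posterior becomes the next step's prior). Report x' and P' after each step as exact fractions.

step 0: x̄ = F·x = [12, 8]
step 0: P̄ = F·P·Fᵀ + Q = [44 25; 25 22]
step 0: y = z − H·x̄ = [21]
step 0: S = H·P̄·Hᵀ + R = [200]
step 0: K = P̄·Hᵀ·S⁻¹ = [-3/8; -33/100]
step 0: x' = x̄ + K·y = [33/8, 107/100]
step 0: P' = (I − K·H)·P̄ = [127/8 1/4; 1/4 11/50]
step 1: x̄ = F·x = [2047/200, 397/200]
step 1: P̄ = F·P·Fᵀ + Q = [28351/200 9301/200; 9301/200 3751/200]
step 1: y = z − H·x̄ = [1791/200]
step 1: S = H·P̄·Hᵀ + R = [34159/200]
step 1: K = P̄·Hᵀ·S⁻¹ = [-27903/34159; -11253/34159]
step 1: x' = x̄ + K·y = [99746/34159, -32965/34159]
step 1: P' = (I − K·H)·P̄ = [949322/34159 18602/34159; 18602/34159 7502/34159]
step 2: x̄ = F·x = [365168/34159, 165676/34159]
step 2: P̄ = F·P·Fᵀ + Q = [8384841/34159 2729158/34159; 2729158/34159 1007399/34159]
step 2: y = z − H·x̄ = [565346/34159]
step 2: S = H·P̄·Hᵀ + R = [9134909/34159]
step 2: K = P̄·Hᵀ·S⁻¹ = [-8187474/9134909; -3022197/9134909]
step 2: x' = x̄ + K·y = [-37851788/9134909, -5713042/9134909]
step 2: P' = (I − K·H)·P̄ = [279868527/9134909 5458316/9134909; 5458316/9134909 2014798/9134909]

step 0: x' = [33/8, 107/100], P' = [127/8 1/4; 1/4 11/50]
step 1: x' = [99746/34159, -32965/34159], P' = [949322/34159 18602/34159; 18602/34159 7502/34159]
step 2: x' = [-37851788/9134909, -5713042/9134909], P' = [279868527/9134909 5458316/9134909; 5458316/9134909 2014798/9134909]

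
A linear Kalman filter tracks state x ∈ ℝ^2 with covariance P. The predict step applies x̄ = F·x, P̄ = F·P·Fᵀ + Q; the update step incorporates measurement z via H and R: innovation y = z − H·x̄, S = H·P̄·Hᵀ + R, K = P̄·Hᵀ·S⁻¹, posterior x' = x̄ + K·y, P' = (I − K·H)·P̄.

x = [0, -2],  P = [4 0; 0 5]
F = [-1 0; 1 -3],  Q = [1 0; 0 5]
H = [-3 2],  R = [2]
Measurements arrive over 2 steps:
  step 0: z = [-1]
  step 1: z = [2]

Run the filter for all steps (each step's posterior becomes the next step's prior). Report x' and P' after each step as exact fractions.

step 0: x̄ = F·x = [0, 6]
step 0: P̄ = F·P·Fᵀ + Q = [5 -4; -4 54]
step 0: y = z − H·x̄ = [-13]
step 0: S = H·P̄·Hᵀ + R = [311]
step 0: K = P̄·Hᵀ·S⁻¹ = [-23/311; 120/311]
step 0: x' = x̄ + K·y = [299/311, 306/311]
step 0: P' = (I − K·H)·P̄ = [1026/311 1516/311; 1516/311 2394/311]
step 1: x̄ = F·x = [-299/311, -619/311]
step 1: P̄ = F·P·Fᵀ + Q = [1337/311 3522/311; 3522/311 15031/311]
step 1: y = z − H·x̄ = [963/311]
step 1: S = H·P̄·Hᵀ + R = [30515/311]
step 1: K = P̄·Hᵀ·S⁻¹ = [3033/30515; 19496/30515]
step 1: x' = x̄ + K·y = [-19946/30515, -367/30515]
step 1: P' = (I − K·H)·P̄ = [101606/30515 155442/30515; 155442/30515 252659/30515]

step 0: x' = [299/311, 306/311], P' = [1026/311 1516/311; 1516/311 2394/311]
step 1: x' = [-19946/30515, -367/30515], P' = [101606/30515 155442/30515; 155442/30515 252659/30515]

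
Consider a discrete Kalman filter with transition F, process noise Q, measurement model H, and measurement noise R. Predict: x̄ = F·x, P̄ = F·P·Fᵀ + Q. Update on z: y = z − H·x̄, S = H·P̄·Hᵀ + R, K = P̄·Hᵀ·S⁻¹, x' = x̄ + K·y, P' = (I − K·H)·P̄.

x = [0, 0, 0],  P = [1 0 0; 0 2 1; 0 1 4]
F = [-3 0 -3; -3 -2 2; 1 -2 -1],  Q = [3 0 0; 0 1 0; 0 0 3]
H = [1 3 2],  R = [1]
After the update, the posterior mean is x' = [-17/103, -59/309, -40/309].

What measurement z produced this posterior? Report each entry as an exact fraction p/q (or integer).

x̄ = F·x = [0, 0, 0]
P̄ = F·P·Fᵀ + Q = [48 -9 15; -9 26 -5; 15 -5 20]
S = H·P̄·Hᵀ + R = [309]
K = P̄·Hᵀ·S⁻¹ = [17/103; 59/309; 40/309]
x' − x̄ = [-17/103, -59/309, -40/309] = K·y
y = (KᵀK)⁻¹·Kᵀ·(x' − x̄) = [-1]
z = y + H·x̄ = [-1] + [0] = [-1]

z = [-1]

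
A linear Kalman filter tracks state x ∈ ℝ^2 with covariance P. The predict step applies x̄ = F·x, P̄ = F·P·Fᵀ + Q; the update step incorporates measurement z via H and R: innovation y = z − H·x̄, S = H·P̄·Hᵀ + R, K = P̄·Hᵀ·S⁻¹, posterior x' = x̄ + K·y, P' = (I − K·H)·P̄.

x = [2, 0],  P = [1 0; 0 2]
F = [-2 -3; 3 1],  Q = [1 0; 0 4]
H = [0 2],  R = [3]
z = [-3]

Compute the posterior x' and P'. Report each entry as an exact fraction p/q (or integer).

x' = [12/7, -8/7]
P' = [97/7 -4/7; -4/7 5/7]

x̄ = F·x = [-4, 6]
P̄ = F·P·Fᵀ + Q = [23 -12; -12 15]
y = z − H·x̄ = [-15]
S = H·P̄·Hᵀ + R = [63]
K = P̄·Hᵀ·S⁻¹ = [-8/21; 10/21]
x' = x̄ + K·y = [12/7, -8/7]
P' = (I − K·H)·P̄ = [97/7 -4/7; -4/7 5/7]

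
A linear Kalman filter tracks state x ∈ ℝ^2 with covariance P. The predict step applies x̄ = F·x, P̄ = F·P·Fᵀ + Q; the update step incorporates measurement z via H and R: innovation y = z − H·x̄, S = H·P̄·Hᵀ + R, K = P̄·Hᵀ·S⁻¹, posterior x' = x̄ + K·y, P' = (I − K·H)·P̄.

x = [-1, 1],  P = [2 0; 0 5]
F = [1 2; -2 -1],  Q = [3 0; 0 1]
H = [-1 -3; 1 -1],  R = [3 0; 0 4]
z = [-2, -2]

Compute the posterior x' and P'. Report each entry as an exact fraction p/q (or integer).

x̄ = F·x = [1, 1]
P̄ = F·P·Fᵀ + Q = [25 -14; -14 14]
y = z − H·x̄ = [2, -2]
S = H·P̄·Hᵀ + R = [70 45; 45 71]
K = P̄·Hᵀ·S⁻¹ = [-548/2945 393/589; -728/2945 -140/589]
x' = x̄ + K·y = [-2081/2945, 2889/2945]
P' = (I − K·H)·P̄ = [6306/2945 -1554/2945; -1554/2945 1246/2945]

x' = [-2081/2945, 2889/2945]
P' = [6306/2945 -1554/2945; -1554/2945 1246/2945]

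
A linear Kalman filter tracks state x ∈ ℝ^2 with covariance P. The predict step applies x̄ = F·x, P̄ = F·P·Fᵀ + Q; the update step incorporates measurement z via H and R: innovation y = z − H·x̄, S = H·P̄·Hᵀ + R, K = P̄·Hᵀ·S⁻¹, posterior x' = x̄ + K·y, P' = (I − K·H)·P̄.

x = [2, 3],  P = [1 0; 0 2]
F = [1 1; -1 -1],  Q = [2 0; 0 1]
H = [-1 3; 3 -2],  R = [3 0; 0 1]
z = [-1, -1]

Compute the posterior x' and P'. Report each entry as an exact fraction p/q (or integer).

x' = [-131/223, -231/446]
P' = [123/446 111/446; 111/446 80/223]

x̄ = F·x = [5, -5]
P̄ = F·P·Fᵀ + Q = [5 -3; -3 4]
y = z − H·x̄ = [19, -26]
S = H·P̄·Hᵀ + R = [62 -72; -72 98]
K = P̄·Hᵀ·S⁻¹ = [35/223 147/446; 123/446 13/446]
x' = x̄ + K·y = [-131/223, -231/446]
P' = (I − K·H)·P̄ = [123/446 111/446; 111/446 80/223]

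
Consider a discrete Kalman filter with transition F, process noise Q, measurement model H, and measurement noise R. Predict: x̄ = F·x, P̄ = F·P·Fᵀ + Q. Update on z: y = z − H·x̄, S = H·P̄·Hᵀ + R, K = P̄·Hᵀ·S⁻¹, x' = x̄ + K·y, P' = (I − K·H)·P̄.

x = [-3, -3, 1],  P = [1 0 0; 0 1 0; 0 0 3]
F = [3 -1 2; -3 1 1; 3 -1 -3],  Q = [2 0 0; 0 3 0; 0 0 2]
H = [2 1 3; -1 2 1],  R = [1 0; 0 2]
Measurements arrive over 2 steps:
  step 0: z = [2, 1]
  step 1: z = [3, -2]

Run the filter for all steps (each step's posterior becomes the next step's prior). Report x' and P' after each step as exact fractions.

step 0: x' = [1232/9467, 3846/9467, 3831/9467], P' = [48608/9467 43302/9467 -46796/9467; 43302/9467 90053/18934 -44469/9467; -46796/9467 -44469/9467 47236/9467]
step 1: x' = [10331665/10571896, -21309973/26429740, 4068488/6607435], P' = [16484789/5285948 3757663/1321487 -8000749/2642974; 3757663/1321487 21657956/6607435 -40391753/13214870; -8000749/2642974 -40391753/13214870 41902117/13214870]

step 0: x̄ = F·x = [-4, 7, -9]
step 0: P̄ = F·P·Fᵀ + Q = [24 -4 -8; -4 16 -19; -8 -19 39]
step 0: y = z − H·x̄ = [30, -8]
step 0: S = H·P̄·Hᵀ + R = [238 -36; -36 85]
step 0: K = P̄·Hᵀ·S⁻¹ = [130/9467 -4400/9467; -3553/18934 1141/9467; 3647/9467 2547/9467]
step 0: x' = x̄ + K·y = [1232/9467, 3846/9467, 3831/9467]
step 0: P' = (I − K·H)·P̄ = [48608/9467 43302/9467 -46796/9467; 43302/9467 90053/18934 -44469/9467; -46796/9467 -44469/9467 47236/9467]
step 1: x̄ = F·x = [7512/9467, 3981/9467, -11643/9467]
step 1: P̄ = F·P·Fᵀ + Q = [93777/18934 -64591/18934 70379/18934; -64591/18934 980323/18934 -1496141/18934; 70379/18934 -1496141/18934 2484517/18934]
step 1: y = z − H·x̄ = [44325/9467, -7741/9467]
step 1: S = H·P̄·Hᵀ + R = [7672178/9467 -755248/9467; -755248/9467 335248/9467]
step 1: K = P̄·Hᵀ·S⁻¹ = [-1066/1321487 -2424983/10571896; -2706087/13214870 8663441/26429740; 2653554/6607435 280589/6607435]
step 1: x' = x̄ + K·y = [10331665/10571896, -21309973/26429740, 4068488/6607435]
step 1: P' = (I − K·H)·P̄ = [16484789/5285948 3757663/1321487 -8000749/2642974; 3757663/1321487 21657956/6607435 -40391753/13214870; -8000749/2642974 -40391753/13214870 41902117/13214870]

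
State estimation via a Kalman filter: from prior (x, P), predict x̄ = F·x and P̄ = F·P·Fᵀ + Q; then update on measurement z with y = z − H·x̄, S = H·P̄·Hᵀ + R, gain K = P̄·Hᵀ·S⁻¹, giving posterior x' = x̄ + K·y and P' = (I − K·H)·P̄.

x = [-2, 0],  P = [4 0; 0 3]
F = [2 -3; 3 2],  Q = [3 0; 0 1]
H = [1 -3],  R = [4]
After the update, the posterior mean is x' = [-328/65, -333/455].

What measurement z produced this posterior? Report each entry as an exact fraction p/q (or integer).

z = [-3]

x̄ = F·x = [-4, -6]
P̄ = F·P·Fᵀ + Q = [46 6; 6 49]
S = H·P̄·Hᵀ + R = [455]
K = P̄·Hᵀ·S⁻¹ = [4/65; -141/455]
x' − x̄ = [-68/65, 2397/455] = K·y
y = (KᵀK)⁻¹·Kᵀ·(x' − x̄) = [-17]
z = y + H·x̄ = [-17] + [14] = [-3]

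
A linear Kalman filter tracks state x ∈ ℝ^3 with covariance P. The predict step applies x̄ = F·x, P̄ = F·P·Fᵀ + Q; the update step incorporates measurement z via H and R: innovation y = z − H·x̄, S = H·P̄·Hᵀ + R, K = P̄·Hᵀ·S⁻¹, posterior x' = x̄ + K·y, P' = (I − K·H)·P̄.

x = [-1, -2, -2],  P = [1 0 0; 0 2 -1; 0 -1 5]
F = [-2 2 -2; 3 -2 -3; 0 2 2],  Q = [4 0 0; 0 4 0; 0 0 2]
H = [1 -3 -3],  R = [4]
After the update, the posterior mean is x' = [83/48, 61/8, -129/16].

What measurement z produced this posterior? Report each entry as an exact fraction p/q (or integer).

x̄ = F·x = [2, 7, -8]
P̄ = F·P·Fᵀ + Q = [44 18 -12; 18 54 -28; -12 -28 22]
S = H·P̄·Hᵀ + R = [192]
K = P̄·Hᵀ·S⁻¹ = [13/96; -5/16; 1/32]
x' − x̄ = [-13/48, 5/8, -1/16] = K·y
y = (KᵀK)⁻¹·Kᵀ·(x' − x̄) = [-2]
z = y + H·x̄ = [-2] + [5] = [3]

z = [3]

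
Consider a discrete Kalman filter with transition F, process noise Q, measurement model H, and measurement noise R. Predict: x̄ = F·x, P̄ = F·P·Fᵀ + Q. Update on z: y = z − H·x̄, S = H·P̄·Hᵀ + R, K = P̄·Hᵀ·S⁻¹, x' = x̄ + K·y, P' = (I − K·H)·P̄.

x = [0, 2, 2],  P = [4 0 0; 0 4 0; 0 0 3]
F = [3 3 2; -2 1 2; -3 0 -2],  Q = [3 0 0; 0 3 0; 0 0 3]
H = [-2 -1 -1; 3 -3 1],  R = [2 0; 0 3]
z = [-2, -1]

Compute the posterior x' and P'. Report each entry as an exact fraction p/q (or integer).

x̄ = F·x = [10, 6, -4]
P̄ = F·P·Fᵀ + Q = [87 0 -48; 0 35 12; -48 12 51]
y = z − H·x̄ = [20, -9]
S = H·P̄·Hᵀ + R = [268 -204; -204 792]
K = P̄·Hᵀ·S⁻¹ = [-313/948 523/2844; -1561/4740 -719/3555; -1/948 -116/711]
x' = x̄ + K·y = [1651/948, 1462/1185, -605/237]
P' = (I − K·H)·P̄ = [5905/948 751/474 -6343/474; 751/474 3377/4740 -3055/948; -6343/474 -3055/948 28429/948]

x' = [1651/948, 1462/1185, -605/237]
P' = [5905/948 751/474 -6343/474; 751/474 3377/4740 -3055/948; -6343/474 -3055/948 28429/948]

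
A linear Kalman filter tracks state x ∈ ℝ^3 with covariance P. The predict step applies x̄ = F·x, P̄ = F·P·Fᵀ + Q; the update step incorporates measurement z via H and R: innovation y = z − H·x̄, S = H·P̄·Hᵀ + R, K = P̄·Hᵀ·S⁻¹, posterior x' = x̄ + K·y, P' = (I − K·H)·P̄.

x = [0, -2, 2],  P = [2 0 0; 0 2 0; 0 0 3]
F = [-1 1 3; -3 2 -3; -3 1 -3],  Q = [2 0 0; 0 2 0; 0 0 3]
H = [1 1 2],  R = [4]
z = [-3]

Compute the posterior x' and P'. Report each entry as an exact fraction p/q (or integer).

x' = [547/189, -598/189, -277/189]
P' = [5995/189 -1717/189 -2161/189; -1717/189 1147/189 421/189; -2161/189 421/189 1000/189]

x̄ = F·x = [4, -10, -8]
P̄ = F·P·Fᵀ + Q = [33 -17 -19; -17 55 49; -19 49 50]
y = z − H·x̄ = [19]
S = H·P̄·Hᵀ + R = [378]
K = P̄·Hᵀ·S⁻¹ = [-11/189; 68/189; 65/189]
x' = x̄ + K·y = [547/189, -598/189, -277/189]
P' = (I − K·H)·P̄ = [5995/189 -1717/189 -2161/189; -1717/189 1147/189 421/189; -2161/189 421/189 1000/189]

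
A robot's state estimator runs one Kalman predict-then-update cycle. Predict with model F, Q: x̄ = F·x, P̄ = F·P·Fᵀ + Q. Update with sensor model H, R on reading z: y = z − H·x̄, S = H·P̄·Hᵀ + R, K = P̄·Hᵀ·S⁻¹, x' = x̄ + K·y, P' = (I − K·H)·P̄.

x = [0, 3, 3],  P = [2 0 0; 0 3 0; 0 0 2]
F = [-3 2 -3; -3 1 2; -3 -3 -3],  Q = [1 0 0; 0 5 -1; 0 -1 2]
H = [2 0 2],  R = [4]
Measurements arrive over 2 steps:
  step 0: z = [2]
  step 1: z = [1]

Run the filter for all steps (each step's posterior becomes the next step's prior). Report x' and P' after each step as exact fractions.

step 0: x' = [1021/151, 1535/151, -892/151], P' = [2910/151 1276/151 -2843/151; 1276/151 5070/151 -1268/151; -2843/151 -1268/151 2926/151]
step 1: x' = [164461/22340, -89757/4468, -7903/1117], P' = [1245279/11170 -24367/2234 -125264/1117; -24367/2234 960983/2234 12314/1117; -125264/1117 12314/1117 127102/1117]

step 0: x̄ = F·x = [-3, 9, -18]
step 0: P̄ = F·P·Fᵀ + Q = [49 12 18; 12 34 -4; 18 -4 65]
step 0: y = z − H·x̄ = [44]
step 0: S = H·P̄·Hᵀ + R = [604]
step 0: K = P̄·Hᵀ·S⁻¹ = [67/302; 4/151; 83/302]
step 0: x' = x̄ + K·y = [1021/151, 1535/151, -892/151]
step 0: P' = (I − K·H)·P̄ = [2910/151 1276/151 -2843/151; 1276/151 5070/151 -1268/151; -2843/151 -1268/151 2926/151]
step 1: x̄ = F·x = [2683/151, -3312/151, -4992/151]
step 1: P̄ = F·P·Fᵀ + Q = [21685/151 -2507/151 -29046/151; -2507/151 65107/151 3812/151; -29046/151 3812/151 47426/151]
step 1: y = z − H·x̄ = [4769/151]
step 1: S = H·P̄·Hᵀ + R = [44680/151]
step 1: K = P̄·Hᵀ·S⁻¹ = [-7361/22340; 261/4468; 919/1117]
step 1: x' = x̄ + K·y = [164461/22340, -89757/4468, -7903/1117]
step 1: P' = (I − K·H)·P̄ = [1245279/11170 -24367/2234 -125264/1117; -24367/2234 960983/2234 12314/1117; -125264/1117 12314/1117 127102/1117]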